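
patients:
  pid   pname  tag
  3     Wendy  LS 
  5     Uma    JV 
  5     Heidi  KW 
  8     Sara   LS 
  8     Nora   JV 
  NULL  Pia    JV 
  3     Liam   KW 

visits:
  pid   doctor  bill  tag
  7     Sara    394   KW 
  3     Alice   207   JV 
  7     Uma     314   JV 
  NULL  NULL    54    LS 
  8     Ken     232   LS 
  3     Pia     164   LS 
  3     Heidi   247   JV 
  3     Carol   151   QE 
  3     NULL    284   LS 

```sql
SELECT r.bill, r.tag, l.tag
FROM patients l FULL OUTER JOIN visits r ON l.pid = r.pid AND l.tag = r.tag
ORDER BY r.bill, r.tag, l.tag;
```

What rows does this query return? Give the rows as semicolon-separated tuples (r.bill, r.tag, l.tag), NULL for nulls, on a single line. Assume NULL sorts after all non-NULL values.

(54, LS, NULL); (151, QE, NULL); (164, LS, LS); (207, JV, NULL); (232, LS, LS); (247, JV, NULL); (284, LS, LS); (314, JV, NULL); (394, KW, NULL); (NULL, NULL, JV); (NULL, NULL, JV); (NULL, NULL, JV); (NULL, NULL, KW); (NULL, NULL, KW)

FULL OUTER JOIN keeps every row from both sides; unmatched rows get NULL for the other side's columns.
Matching on l.pid = r.pid AND l.tag = r.tag. A NULL in a compared column never satisfies the condition.
- l (pid=3, tag=LS) pairs with 2 row(s) of r.
- l (pid=5, tag=JV) has no partner → padded with NULL.
- l (pid=5, tag=KW) has no partner → padded with NULL.
- l (pid=8, tag=LS) pairs with 1 row(s) of r.
- l (pid=8, tag=JV) has no partner → padded with NULL.
- l (pid=NULL, tag=JV) has no partner → padded with NULL.
- l (pid=3, tag=KW) has no partner → padded with NULL.
- plus 6 unmatched r row(s), each kept with NULL l columns.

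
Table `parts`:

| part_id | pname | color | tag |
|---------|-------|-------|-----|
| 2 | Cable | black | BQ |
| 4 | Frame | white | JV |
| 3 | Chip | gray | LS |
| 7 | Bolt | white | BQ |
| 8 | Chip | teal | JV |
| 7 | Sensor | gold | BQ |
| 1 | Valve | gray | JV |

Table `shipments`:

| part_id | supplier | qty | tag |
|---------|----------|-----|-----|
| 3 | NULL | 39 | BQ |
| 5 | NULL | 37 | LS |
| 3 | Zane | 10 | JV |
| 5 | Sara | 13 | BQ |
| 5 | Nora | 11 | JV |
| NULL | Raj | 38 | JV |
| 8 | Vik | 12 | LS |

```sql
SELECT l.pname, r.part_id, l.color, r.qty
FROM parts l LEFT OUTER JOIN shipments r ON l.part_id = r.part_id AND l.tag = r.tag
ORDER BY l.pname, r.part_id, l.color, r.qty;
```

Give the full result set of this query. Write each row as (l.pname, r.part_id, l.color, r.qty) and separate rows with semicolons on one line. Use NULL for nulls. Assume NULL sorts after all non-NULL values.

(Bolt, NULL, white, NULL); (Cable, NULL, black, NULL); (Chip, NULL, gray, NULL); (Chip, NULL, teal, NULL); (Frame, NULL, white, NULL); (Sensor, NULL, gold, NULL); (Valve, NULL, gray, NULL)

LEFT JOIN keeps every row from `parts`; unmatched rows get NULL for `shipments`'s columns.
Matching on l.part_id = r.part_id AND l.tag = r.tag. A NULL in a compared column never satisfies the condition.
- part_id=2, tag=BQ: no r row matches, row kept with r columns NULL.
- part_id=4, tag=JV: no r row matches, row kept with r columns NULL.
- part_id=3, tag=LS: no r row matches, row kept with r columns NULL.
- part_id=7, tag=BQ: no r row matches, row kept with r columns NULL.
- part_id=8, tag=JV: no r row matches, row kept with r columns NULL.
- part_id=7, tag=BQ: no r row matches, row kept with r columns NULL.
- part_id=1, tag=JV: no r row matches, row kept with r columns NULL.
After projecting and ordering:
l.pname | r.part_id | l.color | r.qty
Bolt | NULL | white | NULL
Cable | NULL | black | NULL
Chip | NULL | gray | NULL
Chip | NULL | teal | NULL
Frame | NULL | white | NULL
Sensor | NULL | gold | NULL
Valve | NULL | gray | NULL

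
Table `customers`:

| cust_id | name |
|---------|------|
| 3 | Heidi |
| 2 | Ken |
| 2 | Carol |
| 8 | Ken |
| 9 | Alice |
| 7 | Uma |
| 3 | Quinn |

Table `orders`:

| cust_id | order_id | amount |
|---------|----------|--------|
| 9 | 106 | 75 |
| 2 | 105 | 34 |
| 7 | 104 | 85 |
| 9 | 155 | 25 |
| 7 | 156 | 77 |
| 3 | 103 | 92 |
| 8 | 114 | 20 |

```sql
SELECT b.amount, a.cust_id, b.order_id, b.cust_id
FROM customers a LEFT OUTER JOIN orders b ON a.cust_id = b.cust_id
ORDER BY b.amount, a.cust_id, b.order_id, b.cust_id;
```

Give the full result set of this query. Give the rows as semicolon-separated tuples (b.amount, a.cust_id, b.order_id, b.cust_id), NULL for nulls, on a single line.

(20, 8, 114, 8); (25, 9, 155, 9); (34, 2, 105, 2); (34, 2, 105, 2); (75, 9, 106, 9); (77, 7, 156, 7); (85, 7, 104, 7); (92, 3, 103, 3); (92, 3, 103, 3)

LEFT JOIN keeps every row from `customers`; unmatched rows get NULL for `orders`'s columns.
Matching on a.cust_id = b.cust_id.
Matched pairs: 9; unmatched a rows kept: 0.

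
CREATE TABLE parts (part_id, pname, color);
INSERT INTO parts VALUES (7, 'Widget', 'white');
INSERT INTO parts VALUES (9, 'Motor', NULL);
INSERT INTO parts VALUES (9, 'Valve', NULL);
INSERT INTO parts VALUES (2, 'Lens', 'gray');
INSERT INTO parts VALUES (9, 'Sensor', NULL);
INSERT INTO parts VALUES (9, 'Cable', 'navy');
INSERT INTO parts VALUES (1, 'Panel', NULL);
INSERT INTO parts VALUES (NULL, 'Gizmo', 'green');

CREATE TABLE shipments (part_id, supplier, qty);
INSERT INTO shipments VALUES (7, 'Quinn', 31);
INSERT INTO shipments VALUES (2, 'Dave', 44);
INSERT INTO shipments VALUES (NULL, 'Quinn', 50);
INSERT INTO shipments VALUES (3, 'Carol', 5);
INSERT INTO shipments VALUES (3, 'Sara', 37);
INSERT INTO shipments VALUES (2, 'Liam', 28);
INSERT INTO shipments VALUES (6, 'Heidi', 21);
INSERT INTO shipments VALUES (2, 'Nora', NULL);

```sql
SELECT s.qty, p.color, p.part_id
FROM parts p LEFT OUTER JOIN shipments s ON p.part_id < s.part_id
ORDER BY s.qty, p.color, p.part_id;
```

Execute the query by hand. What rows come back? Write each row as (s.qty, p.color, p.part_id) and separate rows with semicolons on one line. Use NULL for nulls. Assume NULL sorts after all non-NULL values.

(5, gray, 2); (5, NULL, 1); (21, gray, 2); (21, NULL, 1); (28, NULL, 1); (31, gray, 2); (31, NULL, 1); (37, gray, 2); (37, NULL, 1); (44, NULL, 1); (NULL, green, NULL); (NULL, navy, 9); (NULL, white, 7); (NULL, NULL, 1); (NULL, NULL, 9); (NULL, NULL, 9); (NULL, NULL, 9)

LEFT JOIN keeps every row from `parts`; unmatched rows get NULL for `shipments`'s columns.
Matching on p.part_id < s.part_id. A NULL in a compared column never satisfies the condition.
Matched pairs: 11; unmatched p rows kept: 6.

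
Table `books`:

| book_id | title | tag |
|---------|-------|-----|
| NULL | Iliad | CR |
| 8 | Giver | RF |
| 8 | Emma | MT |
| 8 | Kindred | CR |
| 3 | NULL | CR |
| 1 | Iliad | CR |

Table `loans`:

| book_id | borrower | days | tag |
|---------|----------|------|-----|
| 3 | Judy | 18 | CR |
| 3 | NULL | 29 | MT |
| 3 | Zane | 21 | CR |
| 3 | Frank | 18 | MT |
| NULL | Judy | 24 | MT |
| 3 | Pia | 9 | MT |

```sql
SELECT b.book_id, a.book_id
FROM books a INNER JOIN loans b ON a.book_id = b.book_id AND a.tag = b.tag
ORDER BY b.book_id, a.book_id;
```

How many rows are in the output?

2

INNER JOIN keeps only pairs where the ON condition holds.
Matching on a.book_id = b.book_id AND a.tag = b.tag. A NULL in a compared column never satisfies the condition.
- a row (book_id=NULL, tag=CR): no match → dropped.
- a row (book_id=8, tag=RF): no match → dropped.
- a row (book_id=8, tag=MT): no match → dropped.
- a row (book_id=8, tag=CR): no match → dropped.
- a row (book_id=3, tag=CR): matches 2 b row(s) → 2 output row(s).
- a row (book_id=1, tag=CR): no match → dropped.
Total: 2 rows.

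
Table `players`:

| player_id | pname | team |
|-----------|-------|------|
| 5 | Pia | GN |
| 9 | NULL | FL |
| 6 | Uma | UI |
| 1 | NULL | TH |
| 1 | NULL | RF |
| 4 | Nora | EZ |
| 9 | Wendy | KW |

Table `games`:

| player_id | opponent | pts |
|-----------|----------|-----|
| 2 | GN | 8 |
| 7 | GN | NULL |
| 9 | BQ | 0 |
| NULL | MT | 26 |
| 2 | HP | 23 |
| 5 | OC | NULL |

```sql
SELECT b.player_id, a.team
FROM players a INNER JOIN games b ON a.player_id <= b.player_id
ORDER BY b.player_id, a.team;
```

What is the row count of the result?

20

INNER JOIN keeps only pairs where the ON condition holds.
Matching on a.player_id <= b.player_id. A NULL in a compared column never satisfies the condition.
- player_id=5: 3 matching b row(s), so 3 row(s) emitted.
- player_id=9: 1 matching b row(s), so 1 row(s) emitted.
- player_id=6: 2 matching b row(s), so 2 row(s) emitted.
- player_id=1: 5 matching b row(s), so 5 row(s) emitted.
- player_id=1: 5 matching b row(s), so 5 row(s) emitted.
- player_id=4: 3 matching b row(s), so 3 row(s) emitted.
- player_id=9: 1 matching b row(s), so 1 row(s) emitted.
Total: 20 rows.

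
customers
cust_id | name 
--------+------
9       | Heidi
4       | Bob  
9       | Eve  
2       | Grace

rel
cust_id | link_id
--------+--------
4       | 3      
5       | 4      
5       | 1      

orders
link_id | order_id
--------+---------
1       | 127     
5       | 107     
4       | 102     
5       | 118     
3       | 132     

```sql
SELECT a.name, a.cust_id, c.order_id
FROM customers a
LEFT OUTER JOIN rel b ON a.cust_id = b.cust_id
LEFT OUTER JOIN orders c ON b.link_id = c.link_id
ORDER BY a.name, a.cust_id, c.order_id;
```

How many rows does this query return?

4

Step 1 — a LEFT JOIN b on cust_id → 4 row(s).
Then LEFT JOIN `orders c` on link_id: each of those 4 rows is kept; rows whose b.link_id has no match in c get NULL for c's columns.
Result: 4 row(s).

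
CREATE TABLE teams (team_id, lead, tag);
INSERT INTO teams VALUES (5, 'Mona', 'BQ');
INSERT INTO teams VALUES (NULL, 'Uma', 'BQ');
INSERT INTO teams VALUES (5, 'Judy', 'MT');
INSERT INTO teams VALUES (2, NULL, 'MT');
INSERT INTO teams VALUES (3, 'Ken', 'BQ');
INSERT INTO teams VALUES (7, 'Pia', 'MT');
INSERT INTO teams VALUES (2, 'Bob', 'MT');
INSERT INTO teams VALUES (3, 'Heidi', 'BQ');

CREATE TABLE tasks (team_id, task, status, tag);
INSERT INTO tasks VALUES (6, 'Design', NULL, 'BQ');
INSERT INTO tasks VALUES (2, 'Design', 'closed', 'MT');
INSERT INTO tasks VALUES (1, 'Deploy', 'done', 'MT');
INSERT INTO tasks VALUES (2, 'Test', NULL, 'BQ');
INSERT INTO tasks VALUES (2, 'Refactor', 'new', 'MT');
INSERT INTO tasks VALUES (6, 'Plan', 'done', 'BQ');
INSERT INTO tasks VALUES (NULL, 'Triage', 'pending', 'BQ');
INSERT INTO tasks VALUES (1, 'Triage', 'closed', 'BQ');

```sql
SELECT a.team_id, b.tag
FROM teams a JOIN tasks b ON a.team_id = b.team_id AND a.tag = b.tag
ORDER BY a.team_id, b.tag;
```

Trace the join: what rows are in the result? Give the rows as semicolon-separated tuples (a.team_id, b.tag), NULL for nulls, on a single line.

(2, MT); (2, MT); (2, MT); (2, MT)

INNER JOIN keeps only pairs where the ON condition holds.
Matching on a.team_id = b.team_id AND a.tag = b.tag. A NULL in a compared column never satisfies the condition.
- a (team_id=5, tag=BQ) has no partner → excluded.
- a (team_id=NULL, tag=BQ) has no partner → excluded.
- a (team_id=5, tag=MT) has no partner → excluded.
- a (team_id=2, tag=MT) pairs with 2 row(s) of b.
- a (team_id=3, tag=BQ) has no partner → excluded.
- a (team_id=7, tag=MT) has no partner → excluded.
- a (team_id=2, tag=MT) pairs with 2 row(s) of b.
- a (team_id=3, tag=BQ) has no partner → excluded.
After projecting and ordering:
a.team_id | b.tag
2 | MT
2 | MT
2 | MT
2 | MT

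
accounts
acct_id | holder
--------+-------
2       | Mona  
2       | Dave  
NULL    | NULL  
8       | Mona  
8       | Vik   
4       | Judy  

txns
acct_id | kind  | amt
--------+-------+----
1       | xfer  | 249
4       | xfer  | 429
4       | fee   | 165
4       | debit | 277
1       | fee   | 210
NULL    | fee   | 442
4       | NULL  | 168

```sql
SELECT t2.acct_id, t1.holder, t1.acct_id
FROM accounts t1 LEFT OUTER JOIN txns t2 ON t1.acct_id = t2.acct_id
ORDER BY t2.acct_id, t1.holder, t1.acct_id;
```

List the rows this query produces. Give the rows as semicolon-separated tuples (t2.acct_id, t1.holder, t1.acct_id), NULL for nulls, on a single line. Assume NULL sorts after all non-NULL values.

(4, Judy, 4); (4, Judy, 4); (4, Judy, 4); (4, Judy, 4); (NULL, Dave, 2); (NULL, Mona, 2); (NULL, Mona, 8); (NULL, Vik, 8); (NULL, NULL, NULL)

LEFT JOIN keeps every row from `accounts`; unmatched rows get NULL for `txns`'s columns.
Matching on t1.acct_id = t2.acct_id. A NULL in a compared column never satisfies the condition.
- t1 (acct_id=2) has no partner → padded with NULL.
- t1 (acct_id=2) has no partner → padded with NULL.
- t1 (acct_id=NULL) has no partner → padded with NULL.
- t1 (acct_id=8) has no partner → padded with NULL.
- t1 (acct_id=8) has no partner → padded with NULL.
- t1 (acct_id=4) pairs with 4 row(s) of t2.
After projecting and ordering:
t2.acct_id | t1.holder | t1.acct_id
4 | Judy | 4
4 | Judy | 4
4 | Judy | 4
4 | Judy | 4
NULL | Dave | 2
NULL | Mona | 2
NULL | Mona | 8
NULL | Vik | 8
NULL | NULL | NULL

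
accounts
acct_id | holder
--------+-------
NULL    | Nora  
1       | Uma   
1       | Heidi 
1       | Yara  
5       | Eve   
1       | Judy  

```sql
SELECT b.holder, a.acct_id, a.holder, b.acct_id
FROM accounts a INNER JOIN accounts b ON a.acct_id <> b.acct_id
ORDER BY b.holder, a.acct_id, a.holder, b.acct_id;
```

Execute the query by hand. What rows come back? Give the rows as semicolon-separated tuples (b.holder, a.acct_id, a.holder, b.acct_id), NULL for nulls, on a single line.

INNER JOIN keeps only pairs where the ON condition holds.
Matching on a.acct_id <> b.acct_id. A NULL in a compared column never satisfies the condition.
- a (acct_id=NULL) has no partner → excluded.
- a (acct_id=1) pairs with 1 row(s) of b.
- a (acct_id=1) pairs with 1 row(s) of b.
- a (acct_id=1) pairs with 1 row(s) of b.
- a (acct_id=5) pairs with 4 row(s) of b.
- a (acct_id=1) pairs with 1 row(s) of b.
After projecting and ordering:
b.holder | a.acct_id | a.holder | b.acct_id
Eve | 1 | Heidi | 5
Eve | 1 | Judy | 5
Eve | 1 | Uma | 5
Eve | 1 | Yara | 5
Heidi | 5 | Eve | 1
Judy | 5 | Eve | 1
Uma | 5 | Eve | 1
Yara | 5 | Eve | 1

(Eve, 1, Heidi, 5); (Eve, 1, Judy, 5); (Eve, 1, Uma, 5); (Eve, 1, Yara, 5); (Heidi, 5, Eve, 1); (Judy, 5, Eve, 1); (Uma, 5, Eve, 1); (Yara, 5, Eve, 1)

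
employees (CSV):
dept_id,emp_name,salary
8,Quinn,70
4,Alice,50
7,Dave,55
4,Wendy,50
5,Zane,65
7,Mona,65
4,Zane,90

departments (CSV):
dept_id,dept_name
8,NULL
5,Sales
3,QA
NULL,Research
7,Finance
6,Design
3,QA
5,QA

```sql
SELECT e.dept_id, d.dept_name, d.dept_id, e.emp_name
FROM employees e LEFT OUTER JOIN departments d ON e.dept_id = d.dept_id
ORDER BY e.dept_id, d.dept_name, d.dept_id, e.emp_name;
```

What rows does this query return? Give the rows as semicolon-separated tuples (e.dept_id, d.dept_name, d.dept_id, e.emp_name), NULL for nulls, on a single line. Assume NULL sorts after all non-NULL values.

LEFT JOIN keeps every row from `employees`; unmatched rows get NULL for `departments`'s columns.
Matching on e.dept_id = d.dept_id. A NULL in a compared column never satisfies the condition.
- e[0] dept_id=8 → 1 match(es) in d → 1 row(s).
- e[1] dept_id=4 → no match; kept with NULLs on the d side.
- e[2] dept_id=7 → 1 match(es) in d → 1 row(s).
- e[3] dept_id=4 → no match; kept with NULLs on the d side.
- e[4] dept_id=5 → 2 match(es) in d → 2 row(s).
- e[5] dept_id=7 → 1 match(es) in d → 1 row(s).
- e[6] dept_id=4 → no match; kept with NULLs on the d side.
After projecting and ordering:
e.dept_id | d.dept_name | d.dept_id | e.emp_name
4 | NULL | NULL | Alice
4 | NULL | NULL | Wendy
4 | NULL | NULL | Zane
5 | QA | 5 | Zane
5 | Sales | 5 | Zane
7 | Finance | 7 | Dave
7 | Finance | 7 | Mona
8 | NULL | 8 | Quinn

(4, NULL, NULL, Alice); (4, NULL, NULL, Wendy); (4, NULL, NULL, Zane); (5, QA, 5, Zane); (5, Sales, 5, Zane); (7, Finance, 7, Dave); (7, Finance, 7, Mona); (8, NULL, 8, Quinn)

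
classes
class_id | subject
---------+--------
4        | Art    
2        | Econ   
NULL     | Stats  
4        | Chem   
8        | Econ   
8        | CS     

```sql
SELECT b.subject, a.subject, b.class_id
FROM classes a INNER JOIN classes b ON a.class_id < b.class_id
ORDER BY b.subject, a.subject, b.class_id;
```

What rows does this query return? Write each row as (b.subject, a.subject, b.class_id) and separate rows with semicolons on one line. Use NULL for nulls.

(Art, Econ, 4); (CS, Art, 8); (CS, Chem, 8); (CS, Econ, 8); (Chem, Econ, 4); (Econ, Art, 8); (Econ, Chem, 8); (Econ, Econ, 8)

INNER JOIN keeps only pairs where the ON condition holds.
Matching on a.class_id < b.class_id. A NULL in a compared column never satisfies the condition.
Matched pairs: 8.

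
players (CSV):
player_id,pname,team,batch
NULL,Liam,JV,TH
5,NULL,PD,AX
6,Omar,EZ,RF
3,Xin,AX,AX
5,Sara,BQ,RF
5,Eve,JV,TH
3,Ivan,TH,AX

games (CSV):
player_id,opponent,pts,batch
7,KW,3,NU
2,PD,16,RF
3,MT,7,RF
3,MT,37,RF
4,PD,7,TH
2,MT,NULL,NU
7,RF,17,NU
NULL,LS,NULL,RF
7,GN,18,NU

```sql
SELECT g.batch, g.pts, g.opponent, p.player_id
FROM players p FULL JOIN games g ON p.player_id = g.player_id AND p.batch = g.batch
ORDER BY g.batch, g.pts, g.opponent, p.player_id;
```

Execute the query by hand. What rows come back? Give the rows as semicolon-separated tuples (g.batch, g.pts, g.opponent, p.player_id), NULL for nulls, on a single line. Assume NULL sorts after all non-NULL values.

(NU, 3, KW, NULL); (NU, 17, RF, NULL); (NU, 18, GN, NULL); (NU, NULL, MT, NULL); (RF, 7, MT, NULL); (RF, 16, PD, NULL); (RF, 37, MT, NULL); (RF, NULL, LS, NULL); (TH, 7, PD, NULL); (NULL, NULL, NULL, 3); (NULL, NULL, NULL, 3); (NULL, NULL, NULL, 5); (NULL, NULL, NULL, 5); (NULL, NULL, NULL, 5); (NULL, NULL, NULL, 6); (NULL, NULL, NULL, NULL)

FULL OUTER JOIN keeps every row from both sides; unmatched rows get NULL for the other side's columns.
Matching on p.player_id = g.player_id AND p.batch = g.batch. A NULL in a compared column never satisfies the condition.
Matched pairs: 0; unmatched p rows kept: 7; unmatched g rows kept: 9.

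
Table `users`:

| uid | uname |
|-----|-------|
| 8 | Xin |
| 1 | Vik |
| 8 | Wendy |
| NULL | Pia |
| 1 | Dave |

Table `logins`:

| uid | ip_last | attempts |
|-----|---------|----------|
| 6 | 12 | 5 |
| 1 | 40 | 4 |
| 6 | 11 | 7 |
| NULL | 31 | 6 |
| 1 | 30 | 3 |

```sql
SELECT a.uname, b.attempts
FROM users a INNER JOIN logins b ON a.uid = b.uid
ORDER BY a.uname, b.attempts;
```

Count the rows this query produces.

INNER JOIN keeps only pairs where the ON condition holds.
Matching on a.uid = b.uid. A NULL in a compared column never satisfies the condition.
- a[0] uid=8 → no match; dropped.
- a[1] uid=1 → 2 match(es) in b → 2 row(s).
- a[2] uid=8 → no match; dropped.
- a[3] uid=NULL → no match; dropped.
- a[4] uid=1 → 2 match(es) in b → 2 row(s).
Total: 4 rows.

4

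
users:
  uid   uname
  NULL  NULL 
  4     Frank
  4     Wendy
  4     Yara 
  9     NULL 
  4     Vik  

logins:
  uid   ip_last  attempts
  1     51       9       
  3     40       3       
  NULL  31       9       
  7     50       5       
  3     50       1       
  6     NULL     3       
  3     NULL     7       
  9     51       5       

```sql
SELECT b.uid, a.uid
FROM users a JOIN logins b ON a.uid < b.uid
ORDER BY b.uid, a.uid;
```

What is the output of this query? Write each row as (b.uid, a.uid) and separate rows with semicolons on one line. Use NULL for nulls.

(6, 4); (6, 4); (6, 4); (6, 4); (7, 4); (7, 4); (7, 4); (7, 4); (9, 4); (9, 4); (9, 4); (9, 4)

INNER JOIN keeps only pairs where the ON condition holds.
Matching on a.uid < b.uid. A NULL in a compared column never satisfies the condition.
Matched pairs: 12.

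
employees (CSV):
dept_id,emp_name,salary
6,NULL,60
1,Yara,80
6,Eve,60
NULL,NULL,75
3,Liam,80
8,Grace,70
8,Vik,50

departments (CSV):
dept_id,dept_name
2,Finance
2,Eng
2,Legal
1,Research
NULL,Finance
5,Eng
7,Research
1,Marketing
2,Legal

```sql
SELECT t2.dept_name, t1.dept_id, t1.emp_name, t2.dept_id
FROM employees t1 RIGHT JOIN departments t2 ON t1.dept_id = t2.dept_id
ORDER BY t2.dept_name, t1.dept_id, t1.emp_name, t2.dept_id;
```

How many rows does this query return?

RIGHT JOIN keeps every row from `departments`; unmatched rows get NULL for `employees`'s columns.
Matching on t1.dept_id = t2.dept_id. A NULL in a compared column never satisfies the condition.
- dept_id=6: no matching t2 row.
- dept_id=1: 2 matching t2 row(s), so 2 row(s) emitted.
- dept_id=6: no matching t2 row.
- dept_id=NULL: no matching t2 row.
- dept_id=3: no matching t2 row.
- dept_id=8: no matching t2 row.
- dept_id=8: no matching t2 row.
- 7 t2 row(s) had no t1 match → kept, t1 columns NULL.
Total: 2 matched + 7 padded = 9 rows.

9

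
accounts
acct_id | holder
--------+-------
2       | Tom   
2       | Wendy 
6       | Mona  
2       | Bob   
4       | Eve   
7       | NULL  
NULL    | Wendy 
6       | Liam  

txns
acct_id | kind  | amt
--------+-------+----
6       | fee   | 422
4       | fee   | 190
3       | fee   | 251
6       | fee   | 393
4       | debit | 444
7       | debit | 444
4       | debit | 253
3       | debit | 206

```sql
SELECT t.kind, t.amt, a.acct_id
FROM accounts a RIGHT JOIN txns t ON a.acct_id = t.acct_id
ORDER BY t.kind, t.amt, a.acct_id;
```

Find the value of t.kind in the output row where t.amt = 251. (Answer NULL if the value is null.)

RIGHT JOIN keeps every row from `txns`; unmatched rows get NULL for `accounts`'s columns.
Matching on a.acct_id = t.acct_id. A NULL in a compared column never satisfies the condition.
- a (acct_id=2) has no partner in t.
- a (acct_id=2) has no partner in t.
- a (acct_id=6) pairs with 2 row(s) of t.
- a (acct_id=2) has no partner in t.
- a (acct_id=4) pairs with 3 row(s) of t.
- a (acct_id=7) pairs with 1 row(s) of t.
- a (acct_id=NULL) has no partner in t.
- a (acct_id=6) pairs with 2 row(s) of t.
- 2 t row(s) had no a match → kept, a columns NULL.

fee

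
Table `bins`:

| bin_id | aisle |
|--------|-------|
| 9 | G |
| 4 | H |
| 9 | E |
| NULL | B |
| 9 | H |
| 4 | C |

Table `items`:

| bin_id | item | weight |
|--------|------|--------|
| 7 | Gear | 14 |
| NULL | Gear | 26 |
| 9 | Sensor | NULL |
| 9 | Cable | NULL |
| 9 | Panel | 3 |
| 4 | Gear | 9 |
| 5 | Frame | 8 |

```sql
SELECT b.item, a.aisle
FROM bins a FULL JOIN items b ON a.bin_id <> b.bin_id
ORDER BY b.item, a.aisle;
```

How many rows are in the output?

FULL OUTER JOIN keeps every row from both sides; unmatched rows get NULL for the other side's columns.
Matching on a.bin_id <> b.bin_id. A NULL in a compared column never satisfies the condition.
- a (bin_id=9) pairs with 3 row(s) of b.
- a (bin_id=4) pairs with 5 row(s) of b.
- a (bin_id=9) pairs with 3 row(s) of b.
- a (bin_id=NULL) has no partner → padded with NULL.
- a (bin_id=9) pairs with 3 row(s) of b.
- a (bin_id=4) pairs with 5 row(s) of b.
- 1 row(s) from b found no a partner → padded with NULL.
Total: 19 matched + 2 padded = 21 rows.

21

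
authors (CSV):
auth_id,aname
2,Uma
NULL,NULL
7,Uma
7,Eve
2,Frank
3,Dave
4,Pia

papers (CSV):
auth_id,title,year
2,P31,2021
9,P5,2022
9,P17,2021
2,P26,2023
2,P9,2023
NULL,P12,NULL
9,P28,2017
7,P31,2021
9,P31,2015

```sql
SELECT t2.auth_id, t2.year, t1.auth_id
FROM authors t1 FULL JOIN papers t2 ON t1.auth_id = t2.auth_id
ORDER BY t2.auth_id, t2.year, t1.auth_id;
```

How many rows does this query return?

FULL OUTER JOIN keeps every row from both sides; unmatched rows get NULL for the other side's columns.
Matching on t1.auth_id = t2.auth_id. A NULL in a compared column never satisfies the condition.
- t1 row (auth_id=2): matches 3 t2 row(s) → 3 output row(s).
- t1 row (auth_id=NULL): no match → kept, t2 columns NULL.
- t1 row (auth_id=7): matches 1 t2 row(s) → 1 output row(s).
- t1 row (auth_id=7): matches 1 t2 row(s) → 1 output row(s).
- t1 row (auth_id=2): matches 3 t2 row(s) → 3 output row(s).
- t1 row (auth_id=3): no match → kept, t2 columns NULL.
- t1 row (auth_id=4): no match → kept, t2 columns NULL.
- 5 t2 row(s) had no t1 match → kept, t1 columns NULL.
Total: 8 matched + 8 padded = 16 rows.

16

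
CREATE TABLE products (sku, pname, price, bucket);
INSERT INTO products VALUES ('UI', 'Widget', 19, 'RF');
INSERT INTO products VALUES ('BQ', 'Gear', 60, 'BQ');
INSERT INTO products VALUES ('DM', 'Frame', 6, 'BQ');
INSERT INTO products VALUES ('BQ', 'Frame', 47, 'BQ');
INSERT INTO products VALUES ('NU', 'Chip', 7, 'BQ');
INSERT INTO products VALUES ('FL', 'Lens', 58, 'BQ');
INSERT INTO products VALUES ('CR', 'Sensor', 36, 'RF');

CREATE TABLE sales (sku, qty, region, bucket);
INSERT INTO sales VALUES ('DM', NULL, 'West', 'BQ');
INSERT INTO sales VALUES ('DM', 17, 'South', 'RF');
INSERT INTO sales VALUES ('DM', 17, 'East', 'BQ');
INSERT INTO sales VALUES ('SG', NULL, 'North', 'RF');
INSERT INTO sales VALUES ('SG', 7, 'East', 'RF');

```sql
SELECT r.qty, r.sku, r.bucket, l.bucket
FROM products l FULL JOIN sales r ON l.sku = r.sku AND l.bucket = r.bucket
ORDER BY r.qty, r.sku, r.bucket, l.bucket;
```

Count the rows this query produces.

11

FULL OUTER JOIN keeps every row from both sides; unmatched rows get NULL for the other side's columns.
Matching on l.sku = r.sku AND l.bucket = r.bucket.
- l (sku=UI, bucket=RF) has no partner → padded with NULL.
- l (sku=BQ, bucket=BQ) has no partner → padded with NULL.
- l (sku=DM, bucket=BQ) pairs with 2 row(s) of r.
- l (sku=BQ, bucket=BQ) has no partner → padded with NULL.
- l (sku=NU, bucket=BQ) has no partner → padded with NULL.
- l (sku=FL, bucket=BQ) has no partner → padded with NULL.
- l (sku=CR, bucket=RF) has no partner → padded with NULL.
- 3 r row(s) had no l match → kept, l columns NULL.
Total: 2 matched + 9 padded = 11 rows.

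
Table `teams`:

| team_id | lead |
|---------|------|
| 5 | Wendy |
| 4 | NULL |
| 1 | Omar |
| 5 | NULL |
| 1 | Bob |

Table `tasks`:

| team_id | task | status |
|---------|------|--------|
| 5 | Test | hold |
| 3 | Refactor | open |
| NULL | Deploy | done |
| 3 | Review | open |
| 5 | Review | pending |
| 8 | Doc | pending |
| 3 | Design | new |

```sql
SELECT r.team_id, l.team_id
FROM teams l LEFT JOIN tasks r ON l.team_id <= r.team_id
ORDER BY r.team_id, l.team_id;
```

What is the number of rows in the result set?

21

LEFT JOIN keeps every row from `teams`; unmatched rows get NULL for `tasks`'s columns.
Matching on l.team_id <= r.team_id. A NULL in a compared column never satisfies the condition.
- team_id=5: 3 matching r row(s), so 3 row(s) emitted.
- team_id=4: 3 matching r row(s), so 3 row(s) emitted.
- team_id=1: 6 matching r row(s), so 6 row(s) emitted.
- team_id=5: 3 matching r row(s), so 3 row(s) emitted.
- team_id=1: 6 matching r row(s), so 6 row(s) emitted.
Total: 21 rows.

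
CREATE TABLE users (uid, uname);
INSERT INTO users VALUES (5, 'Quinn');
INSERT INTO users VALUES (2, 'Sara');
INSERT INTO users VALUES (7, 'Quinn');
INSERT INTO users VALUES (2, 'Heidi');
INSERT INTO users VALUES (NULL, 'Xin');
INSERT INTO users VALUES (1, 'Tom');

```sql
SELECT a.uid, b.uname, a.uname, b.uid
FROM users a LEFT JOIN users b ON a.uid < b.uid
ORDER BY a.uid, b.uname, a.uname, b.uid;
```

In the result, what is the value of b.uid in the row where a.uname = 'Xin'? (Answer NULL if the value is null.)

NULL

LEFT JOIN keeps every row from `users a`; unmatched rows get NULL for `users b`'s columns.
Matching on a.uid < b.uid. A NULL in a compared column never satisfies the condition.
Matched pairs: 9; unmatched a rows kept: 2.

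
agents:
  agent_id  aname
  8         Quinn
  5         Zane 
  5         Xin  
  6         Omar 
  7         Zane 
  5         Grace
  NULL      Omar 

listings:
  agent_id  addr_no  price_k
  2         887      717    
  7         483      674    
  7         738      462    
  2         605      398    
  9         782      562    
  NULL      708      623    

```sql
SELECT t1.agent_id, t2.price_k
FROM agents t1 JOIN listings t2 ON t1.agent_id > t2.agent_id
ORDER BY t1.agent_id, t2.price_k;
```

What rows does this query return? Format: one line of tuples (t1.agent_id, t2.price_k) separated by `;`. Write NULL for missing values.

INNER JOIN keeps only pairs where the ON condition holds.
Matching on t1.agent_id > t2.agent_id. A NULL in a compared column never satisfies the condition.
Matched pairs: 14.

(5, 398); (5, 398); (5, 398); (5, 717); (5, 717); (5, 717); (6, 398); (6, 717); (7, 398); (7, 717); (8, 398); (8, 462); (8, 674); (8, 717)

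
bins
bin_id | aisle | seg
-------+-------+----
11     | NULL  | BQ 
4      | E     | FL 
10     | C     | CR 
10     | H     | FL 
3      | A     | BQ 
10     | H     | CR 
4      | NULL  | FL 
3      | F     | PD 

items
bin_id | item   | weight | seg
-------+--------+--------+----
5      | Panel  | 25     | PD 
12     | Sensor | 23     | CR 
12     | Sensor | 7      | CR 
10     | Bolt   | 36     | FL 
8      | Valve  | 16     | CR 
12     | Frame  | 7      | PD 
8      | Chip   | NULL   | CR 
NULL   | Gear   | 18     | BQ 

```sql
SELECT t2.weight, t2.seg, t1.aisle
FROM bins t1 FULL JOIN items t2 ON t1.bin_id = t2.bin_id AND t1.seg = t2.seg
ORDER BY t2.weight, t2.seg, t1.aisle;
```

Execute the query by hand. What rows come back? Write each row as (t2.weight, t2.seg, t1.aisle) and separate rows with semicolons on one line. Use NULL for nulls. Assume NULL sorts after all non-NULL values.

FULL OUTER JOIN keeps every row from both sides; unmatched rows get NULL for the other side's columns.
Matching on t1.bin_id = t2.bin_id AND t1.seg = t2.seg. A NULL in a compared column never satisfies the condition.
- t1[0] bin_id=11, seg=BQ → no match; kept with NULLs on the t2 side.
- t1[1] bin_id=4, seg=FL → no match; kept with NULLs on the t2 side.
- t1[2] bin_id=10, seg=CR → no match; kept with NULLs on the t2 side.
- t1[3] bin_id=10, seg=FL → 1 match(es) in t2 → 1 row(s).
- t1[4] bin_id=3, seg=BQ → no match; kept with NULLs on the t2 side.
- t1[5] bin_id=10, seg=CR → no match; kept with NULLs on the t2 side.
- t1[6] bin_id=4, seg=FL → no match; kept with NULLs on the t2 side.
- t1[7] bin_id=3, seg=PD → no match; kept with NULLs on the t2 side.
- 7 t2 row(s) had no t1 match → kept, t1 columns NULL.

(7, CR, NULL); (7, PD, NULL); (16, CR, NULL); (18, BQ, NULL); (23, CR, NULL); (25, PD, NULL); (36, FL, H); (NULL, CR, NULL); (NULL, NULL, A); (NULL, NULL, C); (NULL, NULL, E); (NULL, NULL, F); (NULL, NULL, H); (NULL, NULL, NULL); (NULL, NULL, NULL)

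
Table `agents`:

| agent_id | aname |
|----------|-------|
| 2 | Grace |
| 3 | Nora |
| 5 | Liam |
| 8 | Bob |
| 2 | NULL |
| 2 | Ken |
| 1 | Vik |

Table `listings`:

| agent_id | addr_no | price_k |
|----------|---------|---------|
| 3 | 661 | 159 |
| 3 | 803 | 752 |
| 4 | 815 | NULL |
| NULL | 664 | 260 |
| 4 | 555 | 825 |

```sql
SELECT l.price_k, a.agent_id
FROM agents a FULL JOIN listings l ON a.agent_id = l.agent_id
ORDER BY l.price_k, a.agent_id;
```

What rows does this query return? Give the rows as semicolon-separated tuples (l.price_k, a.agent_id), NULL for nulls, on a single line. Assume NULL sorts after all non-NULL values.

FULL OUTER JOIN keeps every row from both sides; unmatched rows get NULL for the other side's columns.
Matching on a.agent_id = l.agent_id. A NULL in a compared column never satisfies the condition.
- a[0] agent_id=2 → no match; kept with NULLs on the l side.
- a[1] agent_id=3 → 2 match(es) in l → 2 row(s).
- a[2] agent_id=5 → no match; kept with NULLs on the l side.
- a[3] agent_id=8 → no match; kept with NULLs on the l side.
- a[4] agent_id=2 → no match; kept with NULLs on the l side.
- a[5] agent_id=2 → no match; kept with NULLs on the l side.
- a[6] agent_id=1 → no match; kept with NULLs on the l side.
- 3 l row(s) had no a match → kept, a columns NULL.

(159, 3); (260, NULL); (752, 3); (825, NULL); (NULL, 1); (NULL, 2); (NULL, 2); (NULL, 2); (NULL, 5); (NULL, 8); (NULL, NULL)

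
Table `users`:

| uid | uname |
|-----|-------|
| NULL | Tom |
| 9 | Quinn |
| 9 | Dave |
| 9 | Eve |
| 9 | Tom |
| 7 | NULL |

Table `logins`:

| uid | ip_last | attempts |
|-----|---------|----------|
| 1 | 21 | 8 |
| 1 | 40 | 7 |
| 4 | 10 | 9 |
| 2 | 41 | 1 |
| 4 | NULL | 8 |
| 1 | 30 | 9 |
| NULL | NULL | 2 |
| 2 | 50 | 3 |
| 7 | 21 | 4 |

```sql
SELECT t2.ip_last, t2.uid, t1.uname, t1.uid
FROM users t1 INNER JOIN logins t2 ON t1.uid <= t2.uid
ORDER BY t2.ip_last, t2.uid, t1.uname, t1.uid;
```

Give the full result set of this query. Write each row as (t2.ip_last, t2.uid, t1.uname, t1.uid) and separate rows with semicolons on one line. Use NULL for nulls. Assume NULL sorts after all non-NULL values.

(21, 7, NULL, 7)

INNER JOIN keeps only pairs where the ON condition holds.
Matching on t1.uid <= t2.uid. A NULL in a compared column never satisfies the condition.
- uid=NULL: no matching t2 row, dropped.
- uid=9: no matching t2 row, dropped.
- uid=9: no matching t2 row, dropped.
- uid=9: no matching t2 row, dropped.
- uid=9: no matching t2 row, dropped.
- uid=7: 1 matching t2 row(s), so 1 row(s) emitted.
After projecting and ordering:
t2.ip_last | t2.uid | t1.uname | t1.uid
21 | 7 | NULL | 7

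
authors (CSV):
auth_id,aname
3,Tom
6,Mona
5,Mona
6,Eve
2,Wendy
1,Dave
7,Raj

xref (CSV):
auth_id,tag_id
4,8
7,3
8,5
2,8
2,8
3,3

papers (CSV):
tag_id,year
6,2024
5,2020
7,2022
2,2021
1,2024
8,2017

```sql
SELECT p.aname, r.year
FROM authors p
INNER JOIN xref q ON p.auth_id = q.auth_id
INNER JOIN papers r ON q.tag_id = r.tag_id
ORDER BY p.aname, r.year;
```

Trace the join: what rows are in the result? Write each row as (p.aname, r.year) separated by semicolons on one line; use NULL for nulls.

(Wendy, 2017); (Wendy, 2017)

Evaluate left to right. First `authors p INNER JOIN xref q` on auth_id: 4 row(s).
Then INNER JOIN `papers r` on tag_id: keep only rows whose q.tag_id appears in r.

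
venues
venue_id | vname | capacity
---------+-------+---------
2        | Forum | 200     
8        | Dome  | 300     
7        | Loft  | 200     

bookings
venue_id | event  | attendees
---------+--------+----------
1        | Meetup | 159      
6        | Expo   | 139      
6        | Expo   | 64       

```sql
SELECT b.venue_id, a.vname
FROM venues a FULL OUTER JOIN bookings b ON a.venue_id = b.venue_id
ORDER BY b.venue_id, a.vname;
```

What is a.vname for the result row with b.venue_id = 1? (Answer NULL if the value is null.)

NULL

FULL OUTER JOIN keeps every row from both sides; unmatched rows get NULL for the other side's columns.
Matching on a.venue_id = b.venue_id.
- a[0] venue_id=2 → no match; kept with NULLs on the b side.
- a[1] venue_id=8 → no match; kept with NULLs on the b side.
- a[2] venue_id=7 → no match; kept with NULLs on the b side.
- plus 3 unmatched b row(s), each kept with NULL a columns.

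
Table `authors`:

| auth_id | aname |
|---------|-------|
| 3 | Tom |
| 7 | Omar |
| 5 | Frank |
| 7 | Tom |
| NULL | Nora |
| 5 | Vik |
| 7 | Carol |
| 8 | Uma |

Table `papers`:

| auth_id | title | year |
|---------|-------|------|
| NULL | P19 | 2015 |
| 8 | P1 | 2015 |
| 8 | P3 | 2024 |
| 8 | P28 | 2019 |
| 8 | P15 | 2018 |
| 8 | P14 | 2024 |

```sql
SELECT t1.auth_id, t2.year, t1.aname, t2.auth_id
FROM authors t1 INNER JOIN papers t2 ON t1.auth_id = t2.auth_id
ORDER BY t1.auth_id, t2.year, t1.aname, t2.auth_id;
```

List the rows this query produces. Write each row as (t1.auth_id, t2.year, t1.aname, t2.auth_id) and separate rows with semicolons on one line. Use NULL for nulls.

INNER JOIN keeps only pairs where the ON condition holds.
Matching on t1.auth_id = t2.auth_id. A NULL in a compared column never satisfies the condition.
Matched pairs: 5.

(8, 2015, Uma, 8); (8, 2018, Uma, 8); (8, 2019, Uma, 8); (8, 2024, Uma, 8); (8, 2024, Uma, 8)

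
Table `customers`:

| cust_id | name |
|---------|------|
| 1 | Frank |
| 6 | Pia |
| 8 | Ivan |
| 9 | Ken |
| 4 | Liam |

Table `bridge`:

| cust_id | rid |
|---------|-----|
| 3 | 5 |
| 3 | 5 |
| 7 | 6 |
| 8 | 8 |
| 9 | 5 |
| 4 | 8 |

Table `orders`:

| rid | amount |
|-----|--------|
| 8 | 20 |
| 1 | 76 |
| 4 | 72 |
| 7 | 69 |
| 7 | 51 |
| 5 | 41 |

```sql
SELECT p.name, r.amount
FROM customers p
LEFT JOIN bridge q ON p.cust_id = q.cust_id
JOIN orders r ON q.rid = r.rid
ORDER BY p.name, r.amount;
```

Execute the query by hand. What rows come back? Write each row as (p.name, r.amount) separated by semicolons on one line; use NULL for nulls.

Joins associate left-to-right: customers LEFT JOIN bridge on cust_id gives 5 intermediate row(s).
Then INNER JOIN `orders r` on rid: keep only rows whose q.rid appears in r.

(Ivan, 20); (Ken, 41); (Liam, 20)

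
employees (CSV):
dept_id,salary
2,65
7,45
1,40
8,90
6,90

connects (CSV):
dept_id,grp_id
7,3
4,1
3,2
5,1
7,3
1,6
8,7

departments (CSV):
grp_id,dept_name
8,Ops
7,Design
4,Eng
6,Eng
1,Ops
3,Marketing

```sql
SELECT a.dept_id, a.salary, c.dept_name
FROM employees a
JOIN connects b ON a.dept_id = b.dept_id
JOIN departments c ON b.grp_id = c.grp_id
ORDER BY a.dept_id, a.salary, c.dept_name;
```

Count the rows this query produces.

Step 1 — a INNER JOIN b on dept_id → 4 row(s).
Then INNER JOIN `departments c` on grp_id: keep only rows whose b.grp_id appears in c.
Result: 4 row(s).

4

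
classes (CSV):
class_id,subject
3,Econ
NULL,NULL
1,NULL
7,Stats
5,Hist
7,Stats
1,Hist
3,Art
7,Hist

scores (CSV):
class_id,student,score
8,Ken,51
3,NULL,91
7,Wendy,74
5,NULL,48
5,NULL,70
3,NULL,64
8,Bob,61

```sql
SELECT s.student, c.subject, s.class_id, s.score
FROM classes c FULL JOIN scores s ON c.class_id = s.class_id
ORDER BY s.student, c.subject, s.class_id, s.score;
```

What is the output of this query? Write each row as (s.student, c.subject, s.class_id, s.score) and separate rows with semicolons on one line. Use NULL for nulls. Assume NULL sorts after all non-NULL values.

(Bob, NULL, 8, 61); (Ken, NULL, 8, 51); (Wendy, Hist, 7, 74); (Wendy, Stats, 7, 74); (Wendy, Stats, 7, 74); (NULL, Art, 3, 64); (NULL, Art, 3, 91); (NULL, Econ, 3, 64); (NULL, Econ, 3, 91); (NULL, Hist, 5, 48); (NULL, Hist, 5, 70); (NULL, Hist, NULL, NULL); (NULL, NULL, NULL, NULL); (NULL, NULL, NULL, NULL)

FULL OUTER JOIN keeps every row from both sides; unmatched rows get NULL for the other side's columns.
Matching on c.class_id = s.class_id. A NULL in a compared column never satisfies the condition.
- c (class_id=3) pairs with 2 row(s) of s.
- c (class_id=NULL) has no partner → padded with NULL.
- c (class_id=1) has no partner → padded with NULL.
- c (class_id=7) pairs with 1 row(s) of s.
- c (class_id=5) pairs with 2 row(s) of s.
- c (class_id=7) pairs with 1 row(s) of s.
- c (class_id=1) has no partner → padded with NULL.
- c (class_id=3) pairs with 2 row(s) of s.
- c (class_id=7) pairs with 1 row(s) of s.
- 2 row(s) from s found no c partner → padded with NULL.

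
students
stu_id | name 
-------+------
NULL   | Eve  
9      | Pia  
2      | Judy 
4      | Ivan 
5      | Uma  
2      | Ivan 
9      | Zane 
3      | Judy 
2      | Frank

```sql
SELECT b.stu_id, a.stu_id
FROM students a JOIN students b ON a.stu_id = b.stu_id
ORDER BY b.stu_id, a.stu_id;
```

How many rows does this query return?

INNER JOIN keeps only pairs where the ON condition holds.
Matching on a.stu_id = b.stu_id. A NULL in a compared column never satisfies the condition.
- a[0] stu_id=NULL → no match; dropped.
- a[1] stu_id=9 → 2 match(es) in b → 2 row(s).
- a[2] stu_id=2 → 3 match(es) in b → 3 row(s).
- a[3] stu_id=4 → 1 match(es) in b → 1 row(s).
- a[4] stu_id=5 → 1 match(es) in b → 1 row(s).
- a[5] stu_id=2 → 3 match(es) in b → 3 row(s).
- a[6] stu_id=9 → 2 match(es) in b → 2 row(s).
- a[7] stu_id=3 → 1 match(es) in b → 1 row(s).
- a[8] stu_id=2 → 3 match(es) in b → 3 row(s).
Total: 16 rows.

16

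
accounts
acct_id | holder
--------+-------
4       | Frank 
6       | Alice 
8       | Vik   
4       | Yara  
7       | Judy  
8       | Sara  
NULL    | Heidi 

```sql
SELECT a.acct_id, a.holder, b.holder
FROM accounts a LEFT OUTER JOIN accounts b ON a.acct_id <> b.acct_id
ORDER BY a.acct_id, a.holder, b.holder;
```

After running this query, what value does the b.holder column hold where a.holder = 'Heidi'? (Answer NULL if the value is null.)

LEFT JOIN keeps every row from `accounts a`; unmatched rows get NULL for `accounts b`'s columns.
Matching on a.acct_id <> b.acct_id. A NULL in a compared column never satisfies the condition.
- acct_id=4: 4 matching b row(s), so 4 row(s) emitted.
- acct_id=6: 5 matching b row(s), so 5 row(s) emitted.
- acct_id=8: 4 matching b row(s), so 4 row(s) emitted.
- acct_id=4: 4 matching b row(s), so 4 row(s) emitted.
- acct_id=7: 5 matching b row(s), so 5 row(s) emitted.
- acct_id=8: 4 matching b row(s), so 4 row(s) emitted.
- acct_id=NULL: no b row matches, row kept with b columns NULL.

NULL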